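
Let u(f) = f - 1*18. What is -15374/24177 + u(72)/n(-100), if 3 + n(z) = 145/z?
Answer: -27479446/2151753 ≈ -12.771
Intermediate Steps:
u(f) = -18 + f (u(f) = f - 18 = -18 + f)
n(z) = -3 + 145/z
-15374/24177 + u(72)/n(-100) = -15374/24177 + (-18 + 72)/(-3 + 145/(-100)) = -15374*1/24177 + 54/(-3 + 145*(-1/100)) = -15374/24177 + 54/(-3 - 29/20) = -15374/24177 + 54/(-89/20) = -15374/24177 + 54*(-20/89) = -15374/24177 - 1080/89 = -27479446/2151753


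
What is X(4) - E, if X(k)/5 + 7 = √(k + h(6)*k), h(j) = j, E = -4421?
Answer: 4386 + 10*√7 ≈ 4412.5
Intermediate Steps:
X(k) = -35 + 5*√7*√k (X(k) = -35 + 5*√(k + 6*k) = -35 + 5*√(7*k) = -35 + 5*(√7*√k) = -35 + 5*√7*√k)
X(4) - E = (-35 + 5*√7*√4) - 1*(-4421) = (-35 + 5*√7*2) + 4421 = (-35 + 10*√7) + 4421 = 4386 + 10*√7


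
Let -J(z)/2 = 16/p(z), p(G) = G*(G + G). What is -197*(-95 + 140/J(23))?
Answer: 3722315/4 ≈ 9.3058e+5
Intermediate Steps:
p(G) = 2*G**2 (p(G) = G*(2*G) = 2*G**2)
J(z) = -16/z**2 (J(z) = -32/(2*z**2) = -32*1/(2*z**2) = -16/z**2)
-197*(-95 + 140/J(23)) = -197*(-95 + 140/((-16/23**2))) = -197*(-95 + 140/((-16*1/529))) = -197*(-95 + 140/(-16/529)) = -197*(-95 + 140*(-529/16)) = -197*(-95 - 18515/4) = -197*(-18895/4) = 3722315/4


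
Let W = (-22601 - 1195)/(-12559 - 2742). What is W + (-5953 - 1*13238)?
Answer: -293617695/15301 ≈ -19189.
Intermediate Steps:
W = 23796/15301 (W = -23796/(-15301) = -23796*(-1/15301) = 23796/15301 ≈ 1.5552)
W + (-5953 - 1*13238) = 23796/15301 + (-5953 - 1*13238) = 23796/15301 + (-5953 - 13238) = 23796/15301 - 19191 = -293617695/15301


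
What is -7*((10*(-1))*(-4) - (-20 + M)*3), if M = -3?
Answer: -763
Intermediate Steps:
-7*((10*(-1))*(-4) - (-20 + M)*3) = -7*((10*(-1))*(-4) - (-20 - 3)*3) = -7*(-10*(-4) - (-23)*3) = -7*(40 - 1*(-69)) = -7*(40 + 69) = -7*109 = -763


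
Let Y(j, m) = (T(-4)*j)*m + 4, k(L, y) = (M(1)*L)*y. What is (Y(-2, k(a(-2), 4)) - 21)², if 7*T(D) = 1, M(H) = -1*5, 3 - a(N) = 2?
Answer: 6241/49 ≈ 127.37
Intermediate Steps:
a(N) = 1 (a(N) = 3 - 1*2 = 3 - 2 = 1)
M(H) = -5
T(D) = ⅐ (T(D) = (⅐)*1 = ⅐)
k(L, y) = -5*L*y (k(L, y) = (-5*L)*y = -5*L*y)
Y(j, m) = 4 + j*m/7 (Y(j, m) = (j/7)*m + 4 = j*m/7 + 4 = 4 + j*m/7)
(Y(-2, k(a(-2), 4)) - 21)² = ((4 + (⅐)*(-2)*(-5*1*4)) - 21)² = ((4 + (⅐)*(-2)*(-20)) - 21)² = ((4 + 40/7) - 21)² = (68/7 - 21)² = (-79/7)² = 6241/49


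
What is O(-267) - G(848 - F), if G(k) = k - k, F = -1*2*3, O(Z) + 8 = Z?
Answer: -275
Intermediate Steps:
O(Z) = -8 + Z
F = -6 (F = -2*3 = -6)
G(k) = 0
O(-267) - G(848 - F) = (-8 - 267) - 1*0 = -275 + 0 = -275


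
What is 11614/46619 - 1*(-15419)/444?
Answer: 723974977/20698836 ≈ 34.977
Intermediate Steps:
11614/46619 - 1*(-15419)/444 = 11614*(1/46619) + 15419*(1/444) = 11614/46619 + 15419/444 = 723974977/20698836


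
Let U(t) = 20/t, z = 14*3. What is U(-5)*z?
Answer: -168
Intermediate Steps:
z = 42
U(-5)*z = (20/(-5))*42 = (20*(-1/5))*42 = -4*42 = -168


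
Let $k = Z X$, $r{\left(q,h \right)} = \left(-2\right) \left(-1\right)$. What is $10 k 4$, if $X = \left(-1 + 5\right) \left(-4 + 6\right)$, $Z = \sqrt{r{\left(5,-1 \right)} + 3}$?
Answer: $320 \sqrt{5} \approx 715.54$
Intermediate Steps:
$r{\left(q,h \right)} = 2$
$Z = \sqrt{5}$ ($Z = \sqrt{2 + 3} = \sqrt{5} \approx 2.2361$)
$X = 8$ ($X = 4 \cdot 2 = 8$)
$k = 8 \sqrt{5}$ ($k = \sqrt{5} \cdot 8 = 8 \sqrt{5} \approx 17.889$)
$10 k 4 = 10 \cdot 8 \sqrt{5} \cdot 4 = 80 \sqrt{5} \cdot 4 = 320 \sqrt{5}$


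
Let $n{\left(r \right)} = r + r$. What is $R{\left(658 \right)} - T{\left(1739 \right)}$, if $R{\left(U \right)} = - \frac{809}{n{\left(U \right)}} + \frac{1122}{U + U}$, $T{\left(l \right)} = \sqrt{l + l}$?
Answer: $\frac{313}{1316} - \sqrt{3478} \approx -58.737$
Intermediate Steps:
$T{\left(l \right)} = \sqrt{2} \sqrt{l}$ ($T{\left(l \right)} = \sqrt{2 l} = \sqrt{2} \sqrt{l}$)
$n{\left(r \right)} = 2 r$
$R{\left(U \right)} = \frac{313}{2 U}$ ($R{\left(U \right)} = - \frac{809}{2 U} + \frac{1122}{U + U} = - 809 \frac{1}{2 U} + \frac{1122}{2 U} = - \frac{809}{2 U} + 1122 \frac{1}{2 U} = - \frac{809}{2 U} + \frac{561}{U} = \frac{313}{2 U}$)
$R{\left(658 \right)} - T{\left(1739 \right)} = \frac{313}{2 \cdot 658} - \sqrt{2} \sqrt{1739} = \frac{313}{2} \cdot \frac{1}{658} - \sqrt{3478} = \frac{313}{1316} - \sqrt{3478}$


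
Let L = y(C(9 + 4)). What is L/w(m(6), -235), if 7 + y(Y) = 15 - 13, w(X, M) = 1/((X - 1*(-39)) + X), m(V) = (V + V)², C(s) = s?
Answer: -1635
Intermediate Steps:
m(V) = 4*V² (m(V) = (2*V)² = 4*V²)
w(X, M) = 1/(39 + 2*X) (w(X, M) = 1/((X + 39) + X) = 1/((39 + X) + X) = 1/(39 + 2*X))
y(Y) = -5 (y(Y) = -7 + (15 - 13) = -7 + 2 = -5)
L = -5
L/w(m(6), -235) = -5/(1/(39 + 2*(4*6²))) = -5/(1/(39 + 2*(4*36))) = -5/(1/(39 + 2*144)) = -5/(1/(39 + 288)) = -5/(1/327) = -5/1/327 = -5*327 = -1635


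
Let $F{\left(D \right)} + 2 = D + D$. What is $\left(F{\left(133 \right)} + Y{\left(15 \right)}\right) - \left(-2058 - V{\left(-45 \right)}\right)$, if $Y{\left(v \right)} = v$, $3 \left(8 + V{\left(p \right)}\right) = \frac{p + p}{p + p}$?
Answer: $\frac{6988}{3} \approx 2329.3$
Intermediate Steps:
$V{\left(p \right)} = - \frac{23}{3}$ ($V{\left(p \right)} = -8 + \frac{\left(p + p\right) \frac{1}{p + p}}{3} = -8 + \frac{2 p \frac{1}{2 p}}{3} = -8 + \frac{1}{3} \cdot 1 = -8 + \frac{1}{3} = - \frac{23}{3}$)
$F{\left(D \right)} = -2 + 2 D$ ($F{\left(D \right)} = -2 + \left(D + D\right) = -2 + 2 D$)
$\left(F{\left(133 \right)} + Y{\left(15 \right)}\right) - \left(-2058 - V{\left(-45 \right)}\right) = \left(\left(-2 + 2 \cdot 133\right) + 15\right) - \left(-2058 - - \frac{23}{3}\right) = \left(\left(-2 + 266\right) + 15\right) - \left(-2058 + \frac{23}{3}\right) = \left(264 + 15\right) - - \frac{6151}{3} = 279 + \frac{6151}{3} = \frac{6988}{3}$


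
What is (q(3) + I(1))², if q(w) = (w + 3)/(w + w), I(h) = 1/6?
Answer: 49/36 ≈ 1.3611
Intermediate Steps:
I(h) = ⅙
q(w) = (3 + w)/(2*w) (q(w) = (3 + w)/((2*w)) = (3 + w)*(1/(2*w)) = (3 + w)/(2*w))
(q(3) + I(1))² = ((½)*(3 + 3)/3 + ⅙)² = ((½)*(⅓)*6 + ⅙)² = (1 + ⅙)² = (7/6)² = 49/36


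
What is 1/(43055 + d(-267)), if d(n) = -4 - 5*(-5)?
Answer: 1/43076 ≈ 2.3215e-5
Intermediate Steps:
d(n) = 21 (d(n) = -4 + 25 = 21)
1/(43055 + d(-267)) = 1/(43055 + 21) = 1/43076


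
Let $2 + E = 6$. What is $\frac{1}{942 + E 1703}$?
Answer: $\frac{1}{7754} \approx 0.00012897$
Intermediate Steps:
$E = 4$ ($E = -2 + 6 = 4$)
$\frac{1}{942 + E 1703} = \frac{1}{942 + 4 \cdot 1703} = \frac{1}{942 + 6812} = \frac{1}{7754}$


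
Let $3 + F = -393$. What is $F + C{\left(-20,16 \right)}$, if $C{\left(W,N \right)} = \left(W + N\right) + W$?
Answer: $-420$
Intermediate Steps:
$F = -396$ ($F = -3 - 393 = -396$)
$C{\left(W,N \right)} = N + 2 W$ ($C{\left(W,N \right)} = \left(N + W\right) + W = N + 2 W$)
$F + C{\left(-20,16 \right)} = -396 + \left(16 + 2 \left(-20\right)\right) = -396 + \left(16 - 40\right) = -396 - 24 = -420$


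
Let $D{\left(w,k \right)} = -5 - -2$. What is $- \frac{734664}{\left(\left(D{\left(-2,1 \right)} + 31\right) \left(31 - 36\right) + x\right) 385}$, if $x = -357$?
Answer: $\frac{104952}{27335} \approx 3.8395$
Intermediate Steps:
$D{\left(w,k \right)} = -3$ ($D{\left(w,k \right)} = -5 + 2 = -3$)
$- \frac{734664}{\left(\left(D{\left(-2,1 \right)} + 31\right) \left(31 - 36\right) + x\right) 385} = - \frac{734664}{\left(\left(-3 + 31\right) \left(31 - 36\right) - 357\right) 385} = - \frac{734664}{\left(28 \left(-5\right) - 357\right) 385} = - \frac{734664}{\left(-140 - 357\right) 385} = - \frac{734664}{\left(-497\right) 385} = - \frac{734664}{-191345} = \left(-734664\right) \left(- \frac{1}{191345}\right) = \frac{104952}{27335}$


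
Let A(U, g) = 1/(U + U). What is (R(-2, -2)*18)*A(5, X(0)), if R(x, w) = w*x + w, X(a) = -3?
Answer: 18/5 ≈ 3.6000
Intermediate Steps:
R(x, w) = w + w*x
A(U, g) = 1/(2*U)
(R(-2, -2)*18)*A(5, X(0)) = (-2*(1 - 2)*18)*((½)/5) = (-2*(-1)*18)*((½)*(⅕)) = (2*18)*(⅒) = 36*(⅒) = 18/5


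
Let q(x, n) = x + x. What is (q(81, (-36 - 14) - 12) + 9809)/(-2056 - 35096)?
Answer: -9971/37152 ≈ -0.26838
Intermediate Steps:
q(x, n) = 2*x
(q(81, (-36 - 14) - 12) + 9809)/(-2056 - 35096) = (2*81 + 9809)/(-2056 - 35096) = (162 + 9809)/(-37152) = 9971*(-1/37152) = -9971/37152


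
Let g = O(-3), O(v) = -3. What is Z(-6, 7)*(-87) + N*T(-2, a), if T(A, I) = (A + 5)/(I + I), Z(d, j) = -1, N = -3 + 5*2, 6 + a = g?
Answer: 515/6 ≈ 85.833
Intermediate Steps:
g = -3
a = -9 (a = -6 - 3 = -9)
N = 7 (N = -3 + 10 = 7)
T(A, I) = (5 + A)/(2*I) (T(A, I) = (5 + A)/((2*I)) = (5 + A)*(1/(2*I)) = (5 + A)/(2*I))
Z(-6, 7)*(-87) + N*T(-2, a) = -1*(-87) + 7*((½)*(5 - 2)/(-9)) = 87 + 7*((½)*(-⅑)*3) = 87 + 7*(-⅙) = 87 - 7/6 = 515/6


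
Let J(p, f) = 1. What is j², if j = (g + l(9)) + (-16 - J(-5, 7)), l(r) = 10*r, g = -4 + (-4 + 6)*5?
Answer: 6241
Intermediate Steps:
g = 6 (g = -4 + 2*5 = -4 + 10 = 6)
j = 79 (j = (6 + 10*9) + (-16 - 1*1) = (6 + 90) + (-16 - 1) = 96 - 17 = 79)
j² = 79² = 6241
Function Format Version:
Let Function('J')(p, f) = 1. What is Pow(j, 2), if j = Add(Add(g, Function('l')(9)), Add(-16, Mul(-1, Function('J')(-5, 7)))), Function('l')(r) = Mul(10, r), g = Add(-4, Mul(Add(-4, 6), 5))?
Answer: 6241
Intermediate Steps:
g = 6 (g = Add(-4, Mul(2, 5)) = Add(-4, 10) = 6)
j = 79 (j = Add(Add(6, Mul(10, 9)), Add(-16, Mul(-1, 1))) = Add(Add(6, 90), Add(-16, -1)) = Add(96, -17) = 79)
Pow(j, 2) = Pow(79, 2) = 6241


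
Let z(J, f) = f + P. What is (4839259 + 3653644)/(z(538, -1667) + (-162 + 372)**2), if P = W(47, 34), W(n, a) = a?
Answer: 8492903/42467 ≈ 199.99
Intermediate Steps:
P = 34
z(J, f) = 34 + f (z(J, f) = f + 34 = 34 + f)
(4839259 + 3653644)/(z(538, -1667) + (-162 + 372)**2) = (4839259 + 3653644)/((34 - 1667) + (-162 + 372)**2) = 8492903/(-1633 + 210**2) = 8492903/(-1633 + 44100) = 8492903/42467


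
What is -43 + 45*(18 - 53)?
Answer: -1618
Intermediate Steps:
-43 + 45*(18 - 53) = -43 + 45*(-35) = -43 - 1575 = -1618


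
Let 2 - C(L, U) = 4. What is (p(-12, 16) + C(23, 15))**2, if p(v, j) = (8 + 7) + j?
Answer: 841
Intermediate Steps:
p(v, j) = 15 + j
C(L, U) = -2 (C(L, U) = 2 - 1*4 = 2 - 4 = -2)
(p(-12, 16) + C(23, 15))**2 = ((15 + 16) - 2)**2 = (31 - 2)**2 = 29**2 = 841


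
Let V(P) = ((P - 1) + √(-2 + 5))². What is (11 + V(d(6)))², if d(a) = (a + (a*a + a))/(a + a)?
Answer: 637 + 276*√3 ≈ 1115.0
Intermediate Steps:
d(a) = (a² + 2*a)/(2*a) (d(a) = (a + (a² + a))/((2*a)) = (a + (a + a²))*(1/(2*a)) = (a² + 2*a)*(1/(2*a)) = (a² + 2*a)/(2*a))
V(P) = (-1 + P + √3)² (V(P) = ((-1 + P) + √3)² = (-1 + P + √3)²)
(11 + V(d(6)))² = (11 + (-1 + (1 + (½)*6) + √3)²)² = (11 + (-1 + (1 + 3) + √3)²)² = (11 + (-1 + 4 + √3)²)² = (11 + (3 + √3)²)²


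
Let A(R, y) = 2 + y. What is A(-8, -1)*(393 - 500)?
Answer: -107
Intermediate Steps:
A(-8, -1)*(393 - 500) = (2 - 1)*(393 - 500) = 1*(-107) = -107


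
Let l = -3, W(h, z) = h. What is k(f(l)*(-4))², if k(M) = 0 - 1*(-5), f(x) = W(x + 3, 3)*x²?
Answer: 25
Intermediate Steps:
f(x) = x²*(3 + x) (f(x) = (x + 3)*x² = (3 + x)*x² = x²*(3 + x))
k(M) = 5 (k(M) = 0 + 5 = 5)
k(f(l)*(-4))² = 5² = 25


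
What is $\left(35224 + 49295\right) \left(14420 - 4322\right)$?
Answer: $853472862$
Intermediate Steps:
$\left(35224 + 49295\right) \left(14420 - 4322\right) = 84519 \cdot 10098 = 853472862$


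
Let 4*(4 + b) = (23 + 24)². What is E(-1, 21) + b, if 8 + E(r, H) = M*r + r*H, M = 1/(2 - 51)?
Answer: 101777/196 ≈ 519.27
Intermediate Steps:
M = -1/49 (M = 1/(-49) = -1/49 ≈ -0.020408)
E(r, H) = -8 - r/49 + H*r (E(r, H) = -8 + (-r/49 + r*H) = -8 + (-r/49 + H*r) = -8 - r/49 + H*r)
b = 2193/4 (b = -4 + (23 + 24)²/4 = -4 + (¼)*47² = -4 + (¼)*2209 = -4 + 2209/4 = 2193/4 ≈ 548.25)
E(-1, 21) + b = (-8 - 1/49*(-1) + 21*(-1)) + 2193/4 = (-8 + 1/49 - 21) + 2193/4 = -1420/49 + 2193/4 = 101777/196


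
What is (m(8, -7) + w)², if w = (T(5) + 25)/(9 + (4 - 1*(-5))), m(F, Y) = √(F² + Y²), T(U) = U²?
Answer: 9778/81 + 50*√113/9 ≈ 179.77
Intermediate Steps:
w = 25/9 (w = (5² + 25)/(9 + (4 - 1*(-5))) = (25 + 25)/(9 + (4 + 5)) = 50/(9 + 9) = 50/18 = 50*(1/18) = 25/9 ≈ 2.7778)
(m(8, -7) + w)² = (√(8² + (-7)²) + 25/9)² = (√(64 + 49) + 25/9)² = (√113 + 25/9)² = (25/9 + √113)²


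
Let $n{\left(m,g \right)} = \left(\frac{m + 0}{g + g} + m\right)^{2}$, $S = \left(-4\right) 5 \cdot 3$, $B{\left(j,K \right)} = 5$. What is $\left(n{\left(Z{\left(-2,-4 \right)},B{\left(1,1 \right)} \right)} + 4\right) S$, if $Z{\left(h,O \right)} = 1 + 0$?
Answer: $- \frac{1563}{5} \approx -312.6$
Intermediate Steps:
$Z{\left(h,O \right)} = 1$
$S = -60$ ($S = \left(-20\right) 3 = -60$)
$n{\left(m,g \right)} = \left(m + \frac{m}{2 g}\right)^{2}$ ($n{\left(m,g \right)} = \left(\frac{m}{2 g} + m\right)^{2} = \left(m + \frac{m}{2 g}\right)^{2}$)
$\left(n{\left(Z{\left(-2,-4 \right)},B{\left(1,1 \right)} \right)} + 4\right) S = \left(\frac{1^{2} \left(1 + 2 \cdot 5\right)^{2}}{4 \cdot 25} + 4\right) \left(-60\right) = \left(\frac{1}{4} \cdot \frac{1}{25} \cdot 1 \left(1 + 10\right)^{2} + 4\right) \left(-60\right) = \left(\frac{1}{4} \cdot \frac{1}{25} \cdot 1 \cdot 11^{2} + 4\right) \left(-60\right) = \left(\frac{1}{4} \cdot \frac{1}{25} \cdot 1 \cdot 121 + 4\right) \left(-60\right) = \left(\frac{121}{100} + 4\right) \left(-60\right) = \frac{521}{100} \left(-60\right) = - \frac{1563}{5}$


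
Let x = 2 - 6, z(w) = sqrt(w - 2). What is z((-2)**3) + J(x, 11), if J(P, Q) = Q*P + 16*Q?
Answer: 132 + I*sqrt(10) ≈ 132.0 + 3.1623*I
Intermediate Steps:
z(w) = sqrt(-2 + w)
x = -4
J(P, Q) = 16*Q + P*Q (J(P, Q) = P*Q + 16*Q = 16*Q + P*Q)
z((-2)**3) + J(x, 11) = sqrt(-2 + (-2)**3) + 11*(16 - 4) = sqrt(-2 - 8) + 11*12 = sqrt(-10) + 132 = I*sqrt(10) + 132 = 132 + I*sqrt(10)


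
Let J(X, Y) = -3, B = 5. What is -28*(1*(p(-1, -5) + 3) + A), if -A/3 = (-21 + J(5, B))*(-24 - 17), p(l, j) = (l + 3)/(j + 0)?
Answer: 412916/5 ≈ 82583.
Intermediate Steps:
p(l, j) = (3 + l)/j
A = -2952 (A = -3*(-21 - 3)*(-24 - 17) = -(-72)*(-41) = -3*984 = -2952)
-28*(1*(p(-1, -5) + 3) + A) = -28*(1*((3 - 1)/(-5) + 3) - 2952) = -28*(1*(-1/5*2 + 3) - 2952) = -28*(1*(-2/5 + 3) - 2952) = -28*(1*(13/5) - 2952) = -28*(13/5 - 2952) = -28*(-14747/5) = 412916/5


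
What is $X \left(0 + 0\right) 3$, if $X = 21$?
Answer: $0$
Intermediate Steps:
$X \left(0 + 0\right) 3 = 21 \left(0 + 0\right) 3 = 21 \cdot 0 \cdot 3 = 21 \cdot 0 = 0$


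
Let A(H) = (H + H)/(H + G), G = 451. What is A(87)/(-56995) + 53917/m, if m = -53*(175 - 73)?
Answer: -826637312957/82882926930 ≈ -9.9736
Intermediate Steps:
A(H) = 2*H/(451 + H) (A(H) = (H + H)/(H + 451) = (2*H)/(451 + H) = 2*H/(451 + H))
m = -5406 (m = -53*102 = -5406)
A(87)/(-56995) + 53917/m = (2*87/(451 + 87))/(-56995) + 53917/(-5406) = (2*87/538)*(-1/56995) + 53917*(-1/5406) = (2*87*(1/538))*(-1/56995) - 53917/5406 = (87/269)*(-1/56995) - 53917/5406 = -87/15331655 - 53917/5406 = -826637312957/82882926930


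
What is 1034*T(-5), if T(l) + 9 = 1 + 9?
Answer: 1034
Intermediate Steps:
T(l) = 1 (T(l) = -9 + (1 + 9) = -9 + 10 = 1)
1034*T(-5) = 1034*1 = 1034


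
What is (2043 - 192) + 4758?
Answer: 6609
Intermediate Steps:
(2043 - 192) + 4758 = 1851 + 4758 = 6609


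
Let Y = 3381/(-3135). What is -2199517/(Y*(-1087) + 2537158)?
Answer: -2298495265/2652555159 ≈ -0.86652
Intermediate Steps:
Y = -1127/1045 (Y = 3381*(-1/3135) = -1127/1045 ≈ -1.0785)
-2199517/(Y*(-1087) + 2537158) = -2199517/(-1127/1045*(-1087) + 2537158) = -2199517/(1225049/1045 + 2537158) = -2199517/2652555159/1045 = -2199517*1045/2652555159 = -2298495265/2652555159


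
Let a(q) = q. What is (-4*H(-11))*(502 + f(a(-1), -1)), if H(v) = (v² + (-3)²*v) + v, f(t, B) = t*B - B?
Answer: -22176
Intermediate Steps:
f(t, B) = -B + B*t (f(t, B) = B*t - B = -B + B*t)
H(v) = v² + 10*v (H(v) = (v² + 9*v) + v = v² + 10*v)
(-4*H(-11))*(502 + f(a(-1), -1)) = (-(-44)*(10 - 11))*(502 - (-1 - 1)) = (-(-44)*(-1))*(502 - 1*(-2)) = (-4*11)*(502 + 2) = -44*504 = -22176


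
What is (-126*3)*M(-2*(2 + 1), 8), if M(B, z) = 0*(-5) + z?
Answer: -3024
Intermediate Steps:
M(B, z) = z (M(B, z) = 0 + z = z)
(-126*3)*M(-2*(2 + 1), 8) = -126*3*8 = -63*6*8 = -378*8 = -3024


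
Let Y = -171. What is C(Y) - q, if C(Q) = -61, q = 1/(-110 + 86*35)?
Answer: -176901/2900 ≈ -61.000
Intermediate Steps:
q = 1/2900 (q = 1/(-110 + 3010) = 1/2900 ≈ 0.00034483)
C(Y) - q = -61 - 1*1/2900 = -61 - 1/2900 = -176901/2900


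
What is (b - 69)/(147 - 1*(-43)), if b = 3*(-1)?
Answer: -36/95 ≈ -0.37895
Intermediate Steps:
b = -3
(b - 69)/(147 - 1*(-43)) = (-3 - 69)/(147 - 1*(-43)) = -72/(147 + 43) = -72/190 = (1/190)*(-72) = -36/95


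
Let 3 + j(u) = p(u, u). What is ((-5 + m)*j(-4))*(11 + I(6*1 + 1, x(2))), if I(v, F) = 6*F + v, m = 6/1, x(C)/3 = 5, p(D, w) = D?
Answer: -756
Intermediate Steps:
j(u) = -3 + u
x(C) = 15 (x(C) = 3*5 = 15)
m = 6 (m = 6*1 = 6)
I(v, F) = v + 6*F
((-5 + m)*j(-4))*(11 + I(6*1 + 1, x(2))) = ((-5 + 6)*(-3 - 4))*(11 + ((6*1 + 1) + 6*15)) = (1*(-7))*(11 + ((6 + 1) + 90)) = -7*(11 + (7 + 90)) = -7*(11 + 97) = -7*108 = -756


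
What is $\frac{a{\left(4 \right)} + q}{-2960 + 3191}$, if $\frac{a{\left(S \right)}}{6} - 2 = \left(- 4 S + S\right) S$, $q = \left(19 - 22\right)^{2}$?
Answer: $- \frac{89}{77} \approx -1.1558$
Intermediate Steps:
$q = 9$ ($q = \left(-3\right)^{2} = 9$)
$a{\left(S \right)} = 12 - 18 S^{2}$ ($a{\left(S \right)} = 12 + 6 \left(- 4 S + S\right) S = 12 + 6 - 3 S S = 12 + 6 \left(- 3 S^{2}\right) = 12 - 18 S^{2}$)
$\frac{a{\left(4 \right)} + q}{-2960 + 3191} = \frac{\left(12 - 18 \cdot 4^{2}\right) + 9}{-2960 + 3191} = \frac{\left(12 - 288\right) + 9}{231} = \left(\left(12 - 288\right) + 9\right) \frac{1}{231} = \left(-276 + 9\right) \frac{1}{231} = \left(-267\right) \frac{1}{231} = - \frac{89}{77}$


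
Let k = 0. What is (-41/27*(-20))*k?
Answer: 0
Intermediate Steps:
(-41/27*(-20))*k = (-41/27*(-20))*0 = (-41*1/27*(-20))*0 = -41/27*(-20)*0 = (820/27)*0 = 0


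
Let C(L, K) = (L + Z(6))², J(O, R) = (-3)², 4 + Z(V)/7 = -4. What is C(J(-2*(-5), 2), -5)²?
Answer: 4879681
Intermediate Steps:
Z(V) = -56 (Z(V) = -28 + 7*(-4) = -28 - 28 = -56)
J(O, R) = 9
C(L, K) = (-56 + L)² (C(L, K) = (L - 56)² = (-56 + L)²)
C(J(-2*(-5), 2), -5)² = ((-56 + 9)²)² = ((-47)²)² = 2209² = 4879681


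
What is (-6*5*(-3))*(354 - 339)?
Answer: 1350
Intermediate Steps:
(-6*5*(-3))*(354 - 339) = -30*(-3)*15 = 90*15 = 1350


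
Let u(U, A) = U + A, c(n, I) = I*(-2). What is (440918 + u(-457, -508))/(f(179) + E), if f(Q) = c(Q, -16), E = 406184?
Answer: 439953/406216 ≈ 1.0831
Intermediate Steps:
c(n, I) = -2*I
f(Q) = 32 (f(Q) = -2*(-16) = 32)
u(U, A) = A + U
(440918 + u(-457, -508))/(f(179) + E) = (440918 + (-508 - 457))/(32 + 406184) = (440918 - 965)/406216 = 439953*(1/406216) = 439953/406216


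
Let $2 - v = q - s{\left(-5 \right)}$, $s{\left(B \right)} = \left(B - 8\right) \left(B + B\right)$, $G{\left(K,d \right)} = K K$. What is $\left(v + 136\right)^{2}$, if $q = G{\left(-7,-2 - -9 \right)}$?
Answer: $47961$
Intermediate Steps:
$G{\left(K,d \right)} = K^{2}$
$q = 49$ ($q = \left(-7\right)^{2} = 49$)
$s{\left(B \right)} = 2 B \left(-8 + B\right)$ ($s{\left(B \right)} = \left(-8 + B\right) 2 B = 2 B \left(-8 + B\right)$)
$v = 83$ ($v = 2 - \left(49 - 2 \left(-5\right) \left(-8 - 5\right)\right) = 2 - \left(49 - 2 \left(-5\right) \left(-13\right)\right) = 2 - \left(49 - 130\right) = 2 - -81 = 2 + 81 = 83$)
$\left(v + 136\right)^{2} = \left(83 + 136\right)^{2} = 219^{2} = 47961$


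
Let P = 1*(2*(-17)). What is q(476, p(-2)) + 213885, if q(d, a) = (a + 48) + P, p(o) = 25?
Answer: 213924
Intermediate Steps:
P = -34 (P = 1*(-34) = -34)
q(d, a) = 14 + a (q(d, a) = (a + 48) - 34 = (48 + a) - 34 = 14 + a)
q(476, p(-2)) + 213885 = (14 + 25) + 213885 = 39 + 213885 = 213924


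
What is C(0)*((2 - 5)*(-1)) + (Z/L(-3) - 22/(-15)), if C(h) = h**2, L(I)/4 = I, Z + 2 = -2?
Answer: 9/5 ≈ 1.8000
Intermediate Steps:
Z = -4 (Z = -2 - 2 = -4)
L(I) = 4*I
C(0)*((2 - 5)*(-1)) + (Z/L(-3) - 22/(-15)) = 0**2*((2 - 5)*(-1)) + (-4/(4*(-3)) - 22/(-15)) = 0*(-3*(-1)) + (-4/(-12) - 22*(-1/15)) = 0*3 + (-4*(-1/12) + 22/15) = 0 + (1/3 + 22/15) = 0 + 9/5 = 9/5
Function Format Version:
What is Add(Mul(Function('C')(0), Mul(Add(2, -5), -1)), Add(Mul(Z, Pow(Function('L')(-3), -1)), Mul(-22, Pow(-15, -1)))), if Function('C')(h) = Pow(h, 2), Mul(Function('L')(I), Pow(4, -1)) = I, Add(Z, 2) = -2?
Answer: Rational(9, 5) ≈ 1.8000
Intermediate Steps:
Z = -4 (Z = Add(-2, -2) = -4)
Function('L')(I) = Mul(4, I)
Add(Mul(Function('C')(0), Mul(Add(2, -5), -1)), Add(Mul(Z, Pow(Function('L')(-3), -1)), Mul(-22, Pow(-15, -1)))) = Add(Mul(Pow(0, 2), Mul(Add(2, -5), -1)), Add(Mul(-4, Pow(Mul(4, -3), -1)), Mul(-22, Pow(-15, -1)))) = Add(Mul(0, Mul(-3, -1)), Add(Mul(-4, Pow(-12, -1)), Mul(-22, Rational(-1, 15)))) = Add(Mul(0, 3), Add(Mul(-4, Rational(-1, 12)), Rational(22, 15))) = Add(0, Add(Rational(1, 3), Rational(22, 15))) = Add(0, Rational(9, 5)) = Rational(9, 5)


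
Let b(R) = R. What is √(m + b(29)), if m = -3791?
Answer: 3*I*√418 ≈ 61.335*I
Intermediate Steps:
√(m + b(29)) = √(-3791 + 29) = √(-3762) = 3*I*√418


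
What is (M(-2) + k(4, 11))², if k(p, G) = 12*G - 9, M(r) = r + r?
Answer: 14161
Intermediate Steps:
M(r) = 2*r
k(p, G) = -9 + 12*G
(M(-2) + k(4, 11))² = (2*(-2) + (-9 + 12*11))² = (-4 + (-9 + 132))² = (-4 + 123)² = 119² = 14161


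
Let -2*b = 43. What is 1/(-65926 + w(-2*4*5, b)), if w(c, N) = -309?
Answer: -1/66235 ≈ -1.5098e-5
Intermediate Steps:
b = -43/2 (b = -½*43 = -43/2 ≈ -21.500)
1/(-65926 + w(-2*4*5, b)) = 1/(-65926 - 309) = 1/(-66235) = -1/66235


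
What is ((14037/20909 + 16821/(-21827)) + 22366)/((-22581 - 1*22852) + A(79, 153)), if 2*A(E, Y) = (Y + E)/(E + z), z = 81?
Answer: -408294654929920/829376616827213 ≈ -0.49229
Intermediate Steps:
A(E, Y) = (E + Y)/(2*(81 + E)) (A(E, Y) = ((Y + E)/(E + 81))/2 = ((E + Y)/(81 + E))/2 = (E + Y)/(2*(81 + E)))
((14037/20909 + 16821/(-21827)) + 22366)/((-22581 - 1*22852) + A(79, 153)) = ((14037/20909 + 16821/(-21827)) + 22366)/((-22581 - 1*22852) + (79 + 153)/(2*(81 + 79))) = ((14037*(1/20909) + 16821*(-1/21827)) + 22366)/((-22581 - 22852) + (½)*232/160) = ((14037/20909 - 16821/21827) + 22366)/(-45433 + (½)*(1/160)*232) = (-45324690/456380743 + 22366)/(-45433 + 29/40) = 10207366373248/(456380743*(-1817291/40)) = (10207366373248/456380743)*(-40/1817291) = -408294654929920/829376616827213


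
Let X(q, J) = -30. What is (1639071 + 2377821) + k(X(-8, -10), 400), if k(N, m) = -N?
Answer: 4016922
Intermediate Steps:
(1639071 + 2377821) + k(X(-8, -10), 400) = (1639071 + 2377821) - 1*(-30) = 4016892 + 30 = 4016922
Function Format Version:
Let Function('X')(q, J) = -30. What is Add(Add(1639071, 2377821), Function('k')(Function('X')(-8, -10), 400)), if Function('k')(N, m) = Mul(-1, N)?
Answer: 4016922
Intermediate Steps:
Add(Add(1639071, 2377821), Function('k')(Function('X')(-8, -10), 400)) = Add(Add(1639071, 2377821), Mul(-1, -30)) = Add(4016892, 30) = 4016922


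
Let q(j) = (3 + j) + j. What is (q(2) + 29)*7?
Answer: 252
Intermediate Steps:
q(j) = 3 + 2*j
(q(2) + 29)*7 = ((3 + 2*2) + 29)*7 = ((3 + 4) + 29)*7 = (7 + 29)*7 = 36*7 = 252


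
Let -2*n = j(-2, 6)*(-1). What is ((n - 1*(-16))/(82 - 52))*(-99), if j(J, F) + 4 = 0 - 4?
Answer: -198/5 ≈ -39.600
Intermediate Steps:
j(J, F) = -8 (j(J, F) = -4 + (0 - 4) = -4 - 4 = -8)
n = -4 (n = -(-4)*(-1) = -½*8 = -4)
((n - 1*(-16))/(82 - 52))*(-99) = ((-4 - 1*(-16))/(82 - 52))*(-99) = ((-4 + 16)/30)*(-99) = (12*(1/30))*(-99) = (⅖)*(-99) = -198/5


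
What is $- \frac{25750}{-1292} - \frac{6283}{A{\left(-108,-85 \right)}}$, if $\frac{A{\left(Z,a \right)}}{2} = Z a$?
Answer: $\frac{6833123}{348840} \approx 19.588$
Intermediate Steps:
$A{\left(Z,a \right)} = 2 Z a$
$- \frac{25750}{-1292} - \frac{6283}{A{\left(-108,-85 \right)}} = - \frac{25750}{-1292} - \frac{6283}{2 \left(-108\right) \left(-85\right)} = \left(-25750\right) \left(- \frac{1}{1292}\right) - \frac{6283}{18360} = \frac{12875}{646} - \frac{6283}{18360} = \frac{6833123}{348840}$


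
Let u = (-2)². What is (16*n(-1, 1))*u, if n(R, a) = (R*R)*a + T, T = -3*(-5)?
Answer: 1024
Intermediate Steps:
T = 15
n(R, a) = 15 + a*R² (n(R, a) = (R*R)*a + 15 = R²*a + 15 = a*R² + 15 = 15 + a*R²)
u = 4
(16*n(-1, 1))*u = (16*(15 + 1*(-1)²))*4 = (16*(15 + 1*1))*4 = (16*(15 + 1))*4 = (16*16)*4 = 256*4 = 1024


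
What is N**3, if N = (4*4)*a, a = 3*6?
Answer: 23887872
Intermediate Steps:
a = 18
N = 288 (N = (4*4)*18 = 16*18 = 288)
N**3 = 288**3 = 23887872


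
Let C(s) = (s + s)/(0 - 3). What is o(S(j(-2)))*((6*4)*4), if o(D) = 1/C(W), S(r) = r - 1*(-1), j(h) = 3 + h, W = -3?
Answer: 48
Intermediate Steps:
C(s) = -2*s/3 (C(s) = (2*s)/(-3) = (2*s)*(-1/3) = -2*s/3)
S(r) = 1 + r (S(r) = r + 1 = 1 + r)
o(D) = 1/2 (o(D) = 1/(-2/3*(-3)) = 1/2)
o(S(j(-2)))*((6*4)*4) = ((6*4)*4)/2 = (24*4)/2 = (1/2)*96 = 48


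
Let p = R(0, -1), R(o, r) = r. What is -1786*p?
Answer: 1786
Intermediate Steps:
p = -1
-1786*p = -1786*(-1) = 1786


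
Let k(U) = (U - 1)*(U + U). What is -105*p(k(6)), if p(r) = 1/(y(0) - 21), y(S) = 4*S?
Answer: 5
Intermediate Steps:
k(U) = 2*U*(-1 + U) (k(U) = (-1 + U)*(2*U) = 2*U*(-1 + U))
p(r) = -1/21 (p(r) = 1/(4*0 - 21) = 1/(0 - 21) = 1/(-21) = -1/21)
-105*p(k(6)) = -105*(-1/21) = 5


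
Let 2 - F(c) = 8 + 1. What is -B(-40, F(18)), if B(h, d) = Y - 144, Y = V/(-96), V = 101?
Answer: 13925/96 ≈ 145.05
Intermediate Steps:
F(c) = -7 (F(c) = 2 - (8 + 1) = 2 - 1*9 = 2 - 9 = -7)
Y = -101/96 (Y = 101/(-96) = 101*(-1/96) = -101/96 ≈ -1.0521)
B(h, d) = -13925/96 (B(h, d) = -101/96 - 144 = -13925/96)
-B(-40, F(18)) = -1*(-13925/96) = 13925/96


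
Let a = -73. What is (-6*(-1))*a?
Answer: -438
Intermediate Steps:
(-6*(-1))*a = -6*(-1)*(-73) = 6*(-73) = -438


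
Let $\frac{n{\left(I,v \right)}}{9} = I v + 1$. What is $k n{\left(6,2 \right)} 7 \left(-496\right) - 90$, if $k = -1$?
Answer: $406134$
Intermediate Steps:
$n{\left(I,v \right)} = 9 + 9 I v$ ($n{\left(I,v \right)} = 9 \left(I v + 1\right) = 9 \left(1 + I v\right) = 9 + 9 I v$)
$k n{\left(6,2 \right)} 7 \left(-496\right) - 90 = - (9 + 9 \cdot 6 \cdot 2) 7 \left(-496\right) - 90 = - (9 + 108) 7 \left(-496\right) - 90 = \left(-1\right) 117 \cdot 7 \left(-496\right) - 90 = \left(-117\right) 7 \left(-496\right) - 90 = \left(-819\right) \left(-496\right) - 90 = 406224 - 90 = 406134$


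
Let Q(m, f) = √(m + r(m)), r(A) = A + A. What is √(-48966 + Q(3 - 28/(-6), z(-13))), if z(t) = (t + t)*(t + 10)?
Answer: √(-48966 + √23) ≈ 221.27*I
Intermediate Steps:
r(A) = 2*A
z(t) = 2*t*(10 + t) (z(t) = (2*t)*(10 + t) = 2*t*(10 + t))
Q(m, f) = √3*√m (Q(m, f) = √(m + 2*m) = √(3*m) = √3*√m)
√(-48966 + Q(3 - 28/(-6), z(-13))) = √(-48966 + √3*√(3 - 28/(-6))) = √(-48966 + √3*√(3 - 28*(-1)/6)) = √(-48966 + √3*√(3 - 7*(-⅔))) = √(-48966 + √3*√(3 + 14/3)) = √(-48966 + √3*√(23/3)) = √(-48966 + √3*(√69/3)) = √(-48966 + √23)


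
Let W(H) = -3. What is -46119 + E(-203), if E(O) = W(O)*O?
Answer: -45510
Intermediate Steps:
E(O) = -3*O
-46119 + E(-203) = -46119 - 3*(-203) = -46119 + 609 = -45510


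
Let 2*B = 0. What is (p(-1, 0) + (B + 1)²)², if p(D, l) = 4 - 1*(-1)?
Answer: 36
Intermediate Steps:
B = 0 (B = (½)*0 = 0)
p(D, l) = 5 (p(D, l) = 4 + 1 = 5)
(p(-1, 0) + (B + 1)²)² = (5 + (0 + 1)²)² = (5 + 1²)² = (5 + 1)² = 6² = 36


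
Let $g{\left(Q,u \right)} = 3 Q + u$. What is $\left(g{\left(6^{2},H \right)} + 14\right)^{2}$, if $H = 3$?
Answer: $15625$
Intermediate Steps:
$g{\left(Q,u \right)} = u + 3 Q$
$\left(g{\left(6^{2},H \right)} + 14\right)^{2} = \left(\left(3 + 3 \cdot 6^{2}\right) + 14\right)^{2} = \left(\left(3 + 3 \cdot 36\right) + 14\right)^{2} = \left(\left(3 + 108\right) + 14\right)^{2} = \left(111 + 14\right)^{2} = 125^{2} = 15625$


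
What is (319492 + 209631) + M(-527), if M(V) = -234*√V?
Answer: 529123 - 234*I*√527 ≈ 5.2912e+5 - 5371.8*I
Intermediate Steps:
(319492 + 209631) + M(-527) = (319492 + 209631) - 234*I*√527 = 529123 - 234*I*√527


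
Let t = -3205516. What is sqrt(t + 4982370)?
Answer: sqrt(1776854) ≈ 1333.0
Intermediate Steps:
sqrt(t + 4982370) = sqrt(-3205516 + 4982370) = sqrt(1776854)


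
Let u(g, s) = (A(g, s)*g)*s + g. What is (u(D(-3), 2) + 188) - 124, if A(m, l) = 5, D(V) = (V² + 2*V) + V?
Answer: 64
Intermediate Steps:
D(V) = V² + 3*V
u(g, s) = g + 5*g*s (u(g, s) = (5*g)*s + g = 5*g*s + g = g + 5*g*s)
(u(D(-3), 2) + 188) - 124 = ((-3*(3 - 3))*(1 + 5*2) + 188) - 124 = ((-3*0)*(1 + 10) + 188) - 124 = (0*11 + 188) - 124 = (0 + 188) - 124 = 188 - 124 = 64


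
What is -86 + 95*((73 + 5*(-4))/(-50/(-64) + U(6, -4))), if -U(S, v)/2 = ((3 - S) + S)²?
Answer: -10974/29 ≈ -378.41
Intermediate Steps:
U(S, v) = -18 (U(S, v) = -2*((3 - S) + S)² = -2*3² = -2*9 = -18)
-86 + 95*((73 + 5*(-4))/(-50/(-64) + U(6, -4))) = -86 + 95*((73 + 5*(-4))/(-50/(-64) - 18)) = -86 + 95*((73 - 20)/(-50*(-1/64) - 18)) = -86 + 95*(53/(25/32 - 18)) = -86 + 95*(53/(-551/32)) = -86 + 95*(53*(-32/551)) = -86 + 95*(-1696/551) = -86 - 8480/29 = -10974/29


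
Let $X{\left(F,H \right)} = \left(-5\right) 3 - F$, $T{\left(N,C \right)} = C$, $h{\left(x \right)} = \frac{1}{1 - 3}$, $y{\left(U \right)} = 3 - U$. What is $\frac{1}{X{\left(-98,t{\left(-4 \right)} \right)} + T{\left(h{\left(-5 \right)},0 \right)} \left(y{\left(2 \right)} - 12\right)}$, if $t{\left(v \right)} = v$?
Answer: $\frac{1}{83} \approx 0.012048$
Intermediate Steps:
$h{\left(x \right)} = - \frac{1}{2}$ ($h{\left(x \right)} = \frac{1}{-2} = - \frac{1}{2}$)
$X{\left(F,H \right)} = -15 - F$
$\frac{1}{X{\left(-98,t{\left(-4 \right)} \right)} + T{\left(h{\left(-5 \right)},0 \right)} \left(y{\left(2 \right)} - 12\right)} = \frac{1}{\left(-15 - -98\right) + 0 \left(\left(3 - 2\right) - 12\right)} = \frac{1}{\left(-15 + 98\right) + 0 \left(\left(3 - 2\right) - 12\right)} = \frac{1}{83 + 0 \left(1 - 12\right)} = \frac{1}{83 + 0 \left(-11\right)} = \frac{1}{83 + 0} = \frac{1}{83}$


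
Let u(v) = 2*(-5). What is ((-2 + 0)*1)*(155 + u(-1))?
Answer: -290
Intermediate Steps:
u(v) = -10
((-2 + 0)*1)*(155 + u(-1)) = ((-2 + 0)*1)*(155 - 10) = -2*1*145 = -2*145 = -290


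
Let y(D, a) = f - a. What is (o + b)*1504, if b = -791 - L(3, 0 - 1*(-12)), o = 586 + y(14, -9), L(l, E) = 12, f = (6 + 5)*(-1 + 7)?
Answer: -213568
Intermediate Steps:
f = 66 (f = 11*6 = 66)
y(D, a) = 66 - a
o = 661 (o = 586 + (66 - 1*(-9)) = 586 + (66 + 9) = 586 + 75 = 661)
b = -803 (b = -791 - 1*12 = -791 - 12 = -803)
(o + b)*1504 = (661 - 803)*1504 = -142*1504 = -213568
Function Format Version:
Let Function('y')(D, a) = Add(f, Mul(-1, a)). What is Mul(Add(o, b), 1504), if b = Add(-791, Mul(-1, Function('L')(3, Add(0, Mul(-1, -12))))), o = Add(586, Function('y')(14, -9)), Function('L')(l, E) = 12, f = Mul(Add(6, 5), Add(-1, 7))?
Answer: -213568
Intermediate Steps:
f = 66 (f = Mul(11, 6) = 66)
Function('y')(D, a) = Add(66, Mul(-1, a))
o = 661 (o = Add(586, Add(66, Mul(-1, -9))) = Add(586, Add(66, 9)) = Add(586, 75) = 661)
b = -803 (b = Add(-791, Mul(-1, 12)) = Add(-791, -12) = -803)
Mul(Add(o, b), 1504) = Mul(Add(661, -803), 1504) = Mul(-142, 1504) = -213568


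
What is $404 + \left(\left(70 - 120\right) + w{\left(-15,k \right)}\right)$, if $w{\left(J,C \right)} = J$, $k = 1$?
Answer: $339$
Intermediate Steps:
$404 + \left(\left(70 - 120\right) + w{\left(-15,k \right)}\right) = 404 + \left(\left(70 - 120\right) - 15\right) = 404 - 65 = 339$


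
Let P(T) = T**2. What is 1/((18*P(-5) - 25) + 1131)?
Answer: 1/1556 ≈ 0.00064267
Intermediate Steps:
1/((18*P(-5) - 25) + 1131) = 1/((18*(-5)**2 - 25) + 1131) = 1/((18*25 - 25) + 1131) = 1/((450 - 25) + 1131) = 1/(425 + 1131) = 1/1556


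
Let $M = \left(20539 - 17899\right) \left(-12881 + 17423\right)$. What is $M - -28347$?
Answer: $12019227$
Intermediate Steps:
$M = 11990880$ ($M = 2640 \cdot 4542 = 11990880$)
$M - -28347 = 11990880 - -28347 = 11990880 + 28347 = 12019227$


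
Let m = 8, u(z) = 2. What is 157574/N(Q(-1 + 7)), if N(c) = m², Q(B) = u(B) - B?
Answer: 78787/32 ≈ 2462.1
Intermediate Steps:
Q(B) = 2 - B
N(c) = 64 (N(c) = 8² = 64)
157574/N(Q(-1 + 7)) = 157574/64 = 157574*(1/64) = 78787/32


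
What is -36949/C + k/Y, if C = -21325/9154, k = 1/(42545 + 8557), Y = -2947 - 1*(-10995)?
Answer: 139103950008256141/8770309207200 ≈ 15861.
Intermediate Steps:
Y = 8048 (Y = -2947 + 10995 = 8048)
k = 1/51102 ≈ 1.9569e-5
C = -21325/9154 (C = -21325*1/9154 = -21325/9154 ≈ -2.3296)
-36949/C + k/Y = -36949/(-21325/9154) + (1/51102)/8048 = -36949*(-9154/21325) + (1/51102)*(1/8048) = 338231146/21325 + 1/411268896 = 139103950008256141/8770309207200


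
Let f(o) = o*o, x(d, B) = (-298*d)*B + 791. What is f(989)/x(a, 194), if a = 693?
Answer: -978121/40062925 ≈ -0.024415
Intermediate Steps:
x(d, B) = 791 - 298*B*d (x(d, B) = -298*B*d + 791 = 791 - 298*B*d)
f(o) = o²
f(989)/x(a, 194) = 989²/(791 - 298*194*693) = 978121/(791 - 40063716) = 978121/(-40062925) = 978121*(-1/40062925) = -978121/40062925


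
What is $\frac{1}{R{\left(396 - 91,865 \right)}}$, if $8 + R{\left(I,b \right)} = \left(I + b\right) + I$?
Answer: $\frac{1}{1467} \approx 0.00068166$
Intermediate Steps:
$R{\left(I,b \right)} = -8 + b + 2 I$ ($R{\left(I,b \right)} = -8 + \left(\left(I + b\right) + I\right) = -8 + \left(b + 2 I\right) = -8 + b + 2 I$)
$\frac{1}{R{\left(396 - 91,865 \right)}} = \frac{1}{-8 + 865 + 2 \left(396 - 91\right)} = \frac{1}{-8 + 865 + 2 \cdot 305} = \frac{1}{-8 + 865 + 610} = \frac{1}{1467}$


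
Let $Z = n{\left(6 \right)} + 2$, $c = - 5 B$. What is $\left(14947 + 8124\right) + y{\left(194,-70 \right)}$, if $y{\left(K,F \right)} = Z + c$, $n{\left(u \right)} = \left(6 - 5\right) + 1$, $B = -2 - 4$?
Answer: $23105$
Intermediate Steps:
$B = -6$ ($B = -2 - 4 = -6$)
$n{\left(u \right)} = 2$ ($n{\left(u \right)} = 1 + 1 = 2$)
$c = 30$ ($c = \left(-5\right) \left(-6\right) = 30$)
$Z = 4$ ($Z = 2 + 2 = 4$)
$y{\left(K,F \right)} = 34$ ($y{\left(K,F \right)} = 4 + 30 = 34$)
$\left(14947 + 8124\right) + y{\left(194,-70 \right)} = \left(14947 + 8124\right) + 34 = 23071 + 34 = 23105$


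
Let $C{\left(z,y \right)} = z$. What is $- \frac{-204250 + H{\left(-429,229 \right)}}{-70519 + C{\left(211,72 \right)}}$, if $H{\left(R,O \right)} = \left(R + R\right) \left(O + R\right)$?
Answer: $- \frac{16325}{35154} \approx -0.46439$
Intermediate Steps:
$H{\left(R,O \right)} = 2 R \left(O + R\right)$
$- \frac{-204250 + H{\left(-429,229 \right)}}{-70519 + C{\left(211,72 \right)}} = - \frac{-204250 + 2 \left(-429\right) \left(229 - 429\right)}{-70519 + 211} = - \frac{-204250 + 2 \left(-429\right) \left(-200\right)}{-70308} = - \frac{\left(-204250 + 171600\right) \left(-1\right)}{70308} = - \frac{\left(-32650\right) \left(-1\right)}{70308} = \left(-1\right) \frac{16325}{35154} = - \frac{16325}{35154}$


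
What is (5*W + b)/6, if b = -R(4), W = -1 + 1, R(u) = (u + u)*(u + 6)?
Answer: -40/3 ≈ -13.333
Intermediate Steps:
R(u) = 2*u*(6 + u) (R(u) = (2*u)*(6 + u) = 2*u*(6 + u))
W = 0
b = -80 (b = -2*4*(6 + 4) = -2*4*10 = -1*80 = -80)
(5*W + b)/6 = (5*0 - 80)/6 = (0 - 80)*(⅙) = -80*⅙ = -40/3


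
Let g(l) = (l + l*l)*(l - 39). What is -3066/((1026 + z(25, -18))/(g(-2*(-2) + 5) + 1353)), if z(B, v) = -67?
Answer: 589986/137 ≈ 4306.5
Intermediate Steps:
g(l) = (-39 + l)*(l + l²) (g(l) = (l + l²)*(-39 + l) = (-39 + l)*(l + l²))
-3066/((1026 + z(25, -18))/(g(-2*(-2) + 5) + 1353)) = -3066/((1026 - 67)/((-2*(-2) + 5)*(-39 + (-2*(-2) + 5)² - 38*(-2*(-2) + 5)) + 1353)) = -3066/(959/((4 + 5)*(-39 + (4 + 5)² - 38*(4 + 5)) + 1353)) = -3066/(959/(9*(-39 + 9² - 38*9) + 1353)) = -3066/(959/(9*(-39 + 81 - 342) + 1353)) = -3066/(959/(9*(-300) + 1353)) = -3066/(959/(-2700 + 1353)) = -3066/(959/(-1347)) = -3066/(959*(-1/1347)) = -3066/(-959/1347) = -3066*(-1347)/959 = -1*(-589986/137) = 589986/137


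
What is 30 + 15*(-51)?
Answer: -735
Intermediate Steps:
30 + 15*(-51) = 30 - 765 = -735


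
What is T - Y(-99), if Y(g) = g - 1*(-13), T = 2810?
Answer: 2896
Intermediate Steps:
Y(g) = 13 + g (Y(g) = g + 13 = 13 + g)
T - Y(-99) = 2810 - (13 - 99) = 2810 - 1*(-86) = 2810 + 86 = 2896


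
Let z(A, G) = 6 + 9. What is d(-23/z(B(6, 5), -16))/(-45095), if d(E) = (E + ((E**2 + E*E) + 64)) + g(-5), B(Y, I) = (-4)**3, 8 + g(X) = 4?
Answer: -14213/10146375 ≈ -0.0014008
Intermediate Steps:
g(X) = -4 (g(X) = -8 + 4 = -4)
B(Y, I) = -64
z(A, G) = 15
d(E) = 60 + E + 2*E**2 (d(E) = (E + ((E**2 + E*E) + 64)) - 4 = (E + ((E**2 + E**2) + 64)) - 4 = (E + (2*E**2 + 64)) - 4 = (E + (64 + 2*E**2)) - 4 = (64 + E + 2*E**2) - 4 = 60 + E + 2*E**2)
d(-23/z(B(6, 5), -16))/(-45095) = (60 - 23/15 + 2*(-23/15)**2)/(-45095) = (60 - 23*1/15 + 2*(-23*1/15)**2)*(-1/45095) = (60 - 23/15 + 2*(-23/15)**2)*(-1/45095) = (60 - 23/15 + 2*(529/225))*(-1/45095) = (60 - 23/15 + 1058/225)*(-1/45095) = (14213/225)*(-1/45095) = -14213/10146375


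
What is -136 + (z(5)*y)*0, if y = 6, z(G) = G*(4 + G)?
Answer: -136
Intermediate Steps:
-136 + (z(5)*y)*0 = -136 + ((5*(4 + 5))*6)*0 = -136 + ((5*9)*6)*0 = -136 + (45*6)*0 = -136 + 270*0 = -136 + 0 = -136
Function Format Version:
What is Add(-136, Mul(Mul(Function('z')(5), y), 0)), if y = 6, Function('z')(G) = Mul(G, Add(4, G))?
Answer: -136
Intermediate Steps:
Add(-136, Mul(Mul(Function('z')(5), y), 0)) = Add(-136, Mul(Mul(Mul(5, Add(4, 5)), 6), 0)) = Add(-136, Mul(Mul(Mul(5, 9), 6), 0)) = Add(-136, Mul(Mul(45, 6), 0)) = Add(-136, Mul(270, 0)) = Add(-136, 0) = -136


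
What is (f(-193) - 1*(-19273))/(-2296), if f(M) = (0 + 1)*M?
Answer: -2385/287 ≈ -8.3101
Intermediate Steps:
f(M) = M (f(M) = 1*M = M)
(f(-193) - 1*(-19273))/(-2296) = (-193 - 1*(-19273))/(-2296) = (-193 + 19273)*(-1/2296) = 19080*(-1/2296) = -2385/287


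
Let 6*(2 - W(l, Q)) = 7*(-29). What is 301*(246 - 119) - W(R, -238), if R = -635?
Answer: 229147/6 ≈ 38191.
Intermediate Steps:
W(l, Q) = 215/6 (W(l, Q) = 2 - 7*(-29)/6 = 2 - ⅙*(-203) = 2 + 203/6 = 215/6)
301*(246 - 119) - W(R, -238) = 301*(246 - 119) - 1*215/6 = 301*127 - 215/6 = 38227 - 215/6 = 229147/6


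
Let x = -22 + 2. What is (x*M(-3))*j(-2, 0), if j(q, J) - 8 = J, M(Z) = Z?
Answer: 480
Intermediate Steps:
j(q, J) = 8 + J
x = -20
(x*M(-3))*j(-2, 0) = (-20*(-3))*(8 + 0) = 60*8 = 480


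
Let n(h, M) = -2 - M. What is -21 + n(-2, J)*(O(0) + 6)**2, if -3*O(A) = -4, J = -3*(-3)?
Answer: -5513/9 ≈ -612.56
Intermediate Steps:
J = 9
O(A) = 4/3 (O(A) = -1/3*(-4) = 4/3)
-21 + n(-2, J)*(O(0) + 6)**2 = -21 + (-2 - 1*9)*(4/3 + 6)**2 = -21 + (-2 - 9)*(22/3)**2 = -21 - 11*484/9 = -21 - 5324/9 = -5513/9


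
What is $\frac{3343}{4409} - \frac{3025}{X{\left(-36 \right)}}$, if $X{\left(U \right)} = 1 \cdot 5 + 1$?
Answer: $- \frac{13317167}{26454} \approx -503.41$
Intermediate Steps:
$X{\left(U \right)} = 6$ ($X{\left(U \right)} = 5 + 1 = 6$)
$\frac{3343}{4409} - \frac{3025}{X{\left(-36 \right)}} = \frac{3343}{4409} - \frac{3025}{6} = - \frac{13317167}{26454}$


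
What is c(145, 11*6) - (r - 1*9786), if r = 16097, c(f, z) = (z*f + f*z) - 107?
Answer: 12722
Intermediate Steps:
c(f, z) = -107 + 2*f*z (c(f, z) = (f*z + f*z) - 107 = 2*f*z - 107 = -107 + 2*f*z)
c(145, 11*6) - (r - 1*9786) = (-107 + 2*145*(11*6)) - (16097 - 1*9786) = (-107 + 2*145*66) - (16097 - 9786) = (-107 + 19140) - 1*6311 = 19033 - 6311 = 12722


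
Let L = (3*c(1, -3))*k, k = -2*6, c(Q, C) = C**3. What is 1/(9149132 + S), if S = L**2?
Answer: 1/10093916 ≈ 9.9070e-8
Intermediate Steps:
k = -12
L = 972 (L = (3*(-3)**3)*(-12) = (3*(-27))*(-12) = -81*(-12) = 972)
S = 944784 (S = 972**2 = 944784)
1/(9149132 + S) = 1/(9149132 + 944784) = 1/10093916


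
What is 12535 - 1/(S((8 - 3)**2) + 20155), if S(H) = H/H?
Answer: 252655459/20156 ≈ 12535.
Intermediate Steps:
S(H) = 1
12535 - 1/(S((8 - 3)**2) + 20155) = 12535 - 1/(1 + 20155) = 12535 - 1/20156 = 252655459/20156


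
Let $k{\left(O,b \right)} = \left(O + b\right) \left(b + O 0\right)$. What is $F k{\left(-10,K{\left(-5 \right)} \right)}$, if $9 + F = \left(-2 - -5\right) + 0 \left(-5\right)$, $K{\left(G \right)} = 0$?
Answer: $0$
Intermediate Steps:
$F = -6$ ($F = -9 + \left(\left(-2 - -5\right) + 0 \left(-5\right)\right) = -9 + \left(\left(-2 + 5\right) + 0\right) = -9 + \left(3 + 0\right) = -9 + 3 = -6$)
$k{\left(O,b \right)} = b \left(O + b\right)$ ($k{\left(O,b \right)} = \left(O + b\right) \left(b + 0\right) = \left(O + b\right) b = b \left(O + b\right)$)
$F k{\left(-10,K{\left(-5 \right)} \right)} = - 6 \cdot 0 \left(-10 + 0\right) = - 6 \cdot 0 \left(-10\right) = \left(-6\right) 0 = 0$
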